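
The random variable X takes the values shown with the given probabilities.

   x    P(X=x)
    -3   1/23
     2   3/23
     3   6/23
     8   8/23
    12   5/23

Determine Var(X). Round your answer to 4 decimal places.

17.0813

E[X] = (1/23)·(-3) + (3/23)·2 + (6/23)·3 + (8/23)·8 + (5/23)·12 = 145/23
E[X²] = (1/23)·9 + (3/23)·4 + (6/23)·9 + (8/23)·64 + (5/23)·144 = 1307/23
Var(X) = 1307/23 − (145/23)² = 9036/529 ≈ 17.0813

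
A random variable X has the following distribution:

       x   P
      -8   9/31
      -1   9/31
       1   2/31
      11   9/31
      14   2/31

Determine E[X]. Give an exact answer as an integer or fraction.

48/31

E[X] = (9/31)·(-8) + (9/31)·(-1) + (2/31)·1 + (9/31)·11 + (2/31)·14
     = 48/31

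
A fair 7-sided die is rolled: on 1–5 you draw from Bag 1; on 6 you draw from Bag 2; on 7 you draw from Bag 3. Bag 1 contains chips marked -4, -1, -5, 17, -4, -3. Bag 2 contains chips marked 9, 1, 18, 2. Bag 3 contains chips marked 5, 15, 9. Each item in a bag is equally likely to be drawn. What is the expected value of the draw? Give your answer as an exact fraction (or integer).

E[X | Bag 1] = (-4 − 1 − 5 + 17 − 4 − 3)/6 = 0
E[X | Bag 2] = (9 + 1 + 18 + 2)/4 = 15/2
E[X | Bag 3] = (5 + 15 + 9)/3 = 29/3
E[X] = (5/7)·0 + (1/7)·15/2 + (1/7)·29/3 = 103/42

103/42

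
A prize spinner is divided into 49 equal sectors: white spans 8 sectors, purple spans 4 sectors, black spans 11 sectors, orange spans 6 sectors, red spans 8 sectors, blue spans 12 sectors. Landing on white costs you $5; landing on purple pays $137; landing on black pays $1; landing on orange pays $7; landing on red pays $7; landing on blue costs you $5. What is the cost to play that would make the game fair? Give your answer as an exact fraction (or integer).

E[payout] = (8/49)·(-5) + (4/49)·137 + (11/49)·1 + (6/49)·7 + (8/49)·7 + (12/49)·(-5) = 557/49
Fair fee = E[payout] = 557/49

557/49 dollars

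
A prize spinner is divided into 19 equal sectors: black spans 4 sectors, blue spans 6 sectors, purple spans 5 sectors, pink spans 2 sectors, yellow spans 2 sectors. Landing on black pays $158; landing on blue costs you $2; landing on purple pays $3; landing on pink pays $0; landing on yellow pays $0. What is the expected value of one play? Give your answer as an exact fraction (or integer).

E[payout] = (4/19)·158 + (6/19)·(-2) + (5/19)·3 + (2/19)·0 + (2/19)·0 = 635/19

635/19 dollars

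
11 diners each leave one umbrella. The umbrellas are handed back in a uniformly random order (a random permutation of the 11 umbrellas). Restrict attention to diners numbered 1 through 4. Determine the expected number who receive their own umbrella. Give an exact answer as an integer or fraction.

Let Xᵢ = 1 if person i gets their own umbrella. For each i, P(Xᵢ=1) = 1/11.
By linearity of expectation, E[X₁+…+X_4] = 4·(1/11) = 4/11.

4/11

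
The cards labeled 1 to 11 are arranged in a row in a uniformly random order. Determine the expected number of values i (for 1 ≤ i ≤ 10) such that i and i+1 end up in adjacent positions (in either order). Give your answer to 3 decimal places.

1.818

For each i ∈ {1,…,10}, let Xᵢ = 1 if i and i+1 are adjacent. P(Xᵢ=1) = 2·(11−1)!/11! = 2/11.
By linearity, E[ΣXᵢ] = (10)·(2/11) = 20/11.
≈ 1.818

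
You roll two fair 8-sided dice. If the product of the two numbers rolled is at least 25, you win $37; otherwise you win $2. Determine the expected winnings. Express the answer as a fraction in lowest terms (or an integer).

E[payout] = (11/16)·2 + (5/16)·37 = 207/16

207/16 dollars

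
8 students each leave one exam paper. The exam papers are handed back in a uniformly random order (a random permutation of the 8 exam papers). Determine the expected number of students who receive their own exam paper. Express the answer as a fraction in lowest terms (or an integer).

Let Xᵢ = 1 if person i gets their own exam paper. For each i, P(Xᵢ=1) = 1/8.
By linearity of expectation, E[X₁+…+X_8] = 8·(1/8) = 1.

1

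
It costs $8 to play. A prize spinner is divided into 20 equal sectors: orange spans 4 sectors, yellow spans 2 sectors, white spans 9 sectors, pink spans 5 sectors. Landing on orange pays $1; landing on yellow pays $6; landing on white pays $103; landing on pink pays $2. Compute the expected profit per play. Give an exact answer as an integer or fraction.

E[payout] = (4/20)·1 + (2/20)·6 + (9/20)·103 + (5/20)·2 = 953/20
Expected profit = 953/20 − 8 = 793/20

793/20 dollars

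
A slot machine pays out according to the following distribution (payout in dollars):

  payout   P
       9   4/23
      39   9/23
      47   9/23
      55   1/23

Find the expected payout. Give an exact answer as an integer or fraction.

E[X] = (4/23)·9 + (9/23)·39 + (9/23)·47 + (1/23)·55
     = 865/23

865/23 dollars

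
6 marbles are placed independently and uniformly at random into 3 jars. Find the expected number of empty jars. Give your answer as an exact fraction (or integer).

64/243

Let Xⱼ=1 if jar j is empty. P(Xⱼ=1) = ((3-1)/3)^6 = 64/729.
By linearity, E[#empty] = 3·64/729 = 64/243.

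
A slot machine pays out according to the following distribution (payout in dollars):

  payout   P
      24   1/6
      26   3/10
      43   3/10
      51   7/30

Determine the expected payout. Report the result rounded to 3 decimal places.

E[X] = (1/6)·24 + (3/10)·26 + (3/10)·43 + (7/30)·51
     = 183/5 ≈ 36.600

$36.600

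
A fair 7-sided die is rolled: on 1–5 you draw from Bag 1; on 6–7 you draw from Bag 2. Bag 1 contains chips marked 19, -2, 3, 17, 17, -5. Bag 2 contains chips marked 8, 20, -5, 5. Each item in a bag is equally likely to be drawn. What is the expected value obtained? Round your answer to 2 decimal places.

7.83

E[X | Bag 1] = (19 − 2 + 3 + 17 + 17 − 5)/6 = 49/6
E[X | Bag 2] = (8 + 20 − 5 + 5)/4 = 7
E[X] = (5/7)·49/6 + (2/7)·7 = 47/6 ≈ 7.83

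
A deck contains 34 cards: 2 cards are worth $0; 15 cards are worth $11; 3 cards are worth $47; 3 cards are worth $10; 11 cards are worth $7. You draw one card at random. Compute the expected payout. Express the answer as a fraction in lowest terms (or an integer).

413/34 dollars

E[payout] = (2/34)·0 + (15/34)·11 + (3/34)·47 + (3/34)·10 + (11/34)·7 = 413/34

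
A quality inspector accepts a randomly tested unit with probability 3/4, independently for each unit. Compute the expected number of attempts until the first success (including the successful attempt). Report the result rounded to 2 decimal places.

1.33

For a geometric distribution, E[trials] = 1/p = 1/(3/4) = 4/3.
≈ 1.33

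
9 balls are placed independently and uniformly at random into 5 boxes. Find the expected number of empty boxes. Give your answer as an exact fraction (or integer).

Let Xⱼ=1 if box j is empty. P(Xⱼ=1) = ((5-1)/5)^9 = 262144/1953125.
By linearity, E[#empty] = 5·262144/1953125 = 262144/390625.

262144/390625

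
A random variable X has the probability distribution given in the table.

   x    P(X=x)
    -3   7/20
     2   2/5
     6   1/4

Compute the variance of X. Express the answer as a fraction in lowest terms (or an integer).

E[X] = (7/20)·(-3) + (2/5)·2 + (1/4)·6 = 5/4
E[X²] = (7/20)·9 + (2/5)·4 + (1/4)·36 = 55/4
Var(X) = 55/4 − (5/4)² = 195/16

195/16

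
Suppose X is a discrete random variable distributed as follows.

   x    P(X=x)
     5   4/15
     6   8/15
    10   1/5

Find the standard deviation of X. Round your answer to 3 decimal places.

1.784

E[X] = 98/15, E[X²] = 688/15
Var(X) = E[X²] − (E[X])² = 688/15 − 9604/225 = 716/225
SD(X) = √(716/225) ≈ 1.784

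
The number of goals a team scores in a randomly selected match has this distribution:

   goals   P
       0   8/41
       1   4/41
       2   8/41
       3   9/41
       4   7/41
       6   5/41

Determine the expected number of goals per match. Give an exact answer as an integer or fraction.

105/41

E[X] = (8/41)·0 + (4/41)·1 + (8/41)·2 + (9/41)·3 + (7/41)·4 + (5/41)·6
     = 105/41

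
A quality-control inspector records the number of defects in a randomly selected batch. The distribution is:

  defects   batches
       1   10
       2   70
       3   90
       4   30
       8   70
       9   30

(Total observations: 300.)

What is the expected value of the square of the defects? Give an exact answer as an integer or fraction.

Total = 300, so P(defects=1) = 10/300, etc.
E[X²] = (1/30)·1 + (7/30)·4 + (3/10)·9 + (1/10)·16 + (7/30)·64 + (1/10)·81
     = 283/10

283/10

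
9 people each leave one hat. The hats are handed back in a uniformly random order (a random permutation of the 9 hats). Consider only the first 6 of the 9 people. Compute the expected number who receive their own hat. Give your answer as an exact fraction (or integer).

2/3

Let Xᵢ = 1 if person i gets their own hat. For each i, P(Xᵢ=1) = 1/9.
By linearity of expectation, E[X₁+…+X_6] = 6·(1/9) = 2/3.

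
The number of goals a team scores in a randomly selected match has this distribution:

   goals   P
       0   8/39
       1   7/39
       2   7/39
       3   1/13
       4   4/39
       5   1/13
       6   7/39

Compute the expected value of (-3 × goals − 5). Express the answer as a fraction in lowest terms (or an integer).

-168/13

E[-3x-5] = (8/39)·(-5) + (7/39)·(-8) + (7/39)·(-11) + (1/13)·(-14) + (4/39)·(-17) + (1/13)·(-20) + (7/39)·(-23)
     = -168/13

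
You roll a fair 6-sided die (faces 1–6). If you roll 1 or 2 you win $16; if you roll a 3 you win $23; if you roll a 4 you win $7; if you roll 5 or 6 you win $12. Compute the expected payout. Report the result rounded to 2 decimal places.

$14.33

E[payout] = (1/6)·7 + (1/3)·12 + (1/3)·16 + (1/6)·23 = 43/3
≈ $14.33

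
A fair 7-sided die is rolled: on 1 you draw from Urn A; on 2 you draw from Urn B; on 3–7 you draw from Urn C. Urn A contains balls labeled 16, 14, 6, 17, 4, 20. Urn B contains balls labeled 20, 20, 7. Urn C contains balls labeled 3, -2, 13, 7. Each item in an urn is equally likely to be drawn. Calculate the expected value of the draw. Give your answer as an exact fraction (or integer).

E[X | Urn A] = (16 + 14 + 6 + 17 + 4 + 20)/6 = 77/6
E[X | Urn B] = (20 + 20 + 7)/3 = 47/3
E[X | Urn C] = (3 − 2 + 13 + 7)/4 = 21/4
E[X] = (1/7)·77/6 + (1/7)·47/3 + (5/7)·21/4 = 219/28

219/28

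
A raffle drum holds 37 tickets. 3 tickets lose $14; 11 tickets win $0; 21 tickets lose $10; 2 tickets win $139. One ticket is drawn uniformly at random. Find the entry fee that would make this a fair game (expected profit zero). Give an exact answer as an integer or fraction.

26/37 dollars

E[payout] = (3/37)·(-14) + (11/37)·0 + (21/37)·(-10) + (2/37)·139 = 26/37
Fair fee = E[payout] = 26/37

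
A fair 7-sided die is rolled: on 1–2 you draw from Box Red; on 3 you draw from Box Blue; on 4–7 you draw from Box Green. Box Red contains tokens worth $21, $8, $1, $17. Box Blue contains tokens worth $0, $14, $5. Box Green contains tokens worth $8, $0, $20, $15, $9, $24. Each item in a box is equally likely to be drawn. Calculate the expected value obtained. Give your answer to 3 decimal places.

E[X | Box Red] = (21 + 8 + 1 + 17)/4 = 47/4
E[X | Box Blue] = (0 + 14 + 5)/3 = 19/3
E[X | Box Green] = (8 + 0 + 20 + 15 + 9 + 24)/6 = 38/3
E[X] = (2/7)·47/4 + (1/7)·19/3 + (4/7)·38/3 = 23/2 ≈ 11.500

$11.500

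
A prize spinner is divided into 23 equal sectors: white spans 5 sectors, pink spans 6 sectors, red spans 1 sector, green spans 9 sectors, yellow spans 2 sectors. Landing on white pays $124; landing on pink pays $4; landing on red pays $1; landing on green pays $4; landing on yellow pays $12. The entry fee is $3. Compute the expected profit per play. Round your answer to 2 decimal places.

$27.65

E[payout] = (5/23)·124 + (6/23)·4 + (1/23)·1 + (9/23)·4 + (2/23)·12 = 705/23
Expected profit = 705/23 − 3 = 636/23 ≈ $27.65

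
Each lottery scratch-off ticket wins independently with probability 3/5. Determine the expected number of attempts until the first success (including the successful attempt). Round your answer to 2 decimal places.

1.67

For a geometric distribution, E[trials] = 1/p = 1/(3/5) = 5/3.
≈ 1.67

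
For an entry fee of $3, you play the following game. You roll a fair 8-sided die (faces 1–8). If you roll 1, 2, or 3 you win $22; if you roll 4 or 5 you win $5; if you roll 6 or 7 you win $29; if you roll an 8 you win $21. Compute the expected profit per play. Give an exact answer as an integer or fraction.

131/8 dollars

E[payout] = (1/4)·5 + (1/8)·21 + (3/8)·22 + (1/4)·29 = 155/8
Expected profit = 155/8 − 3 = 131/8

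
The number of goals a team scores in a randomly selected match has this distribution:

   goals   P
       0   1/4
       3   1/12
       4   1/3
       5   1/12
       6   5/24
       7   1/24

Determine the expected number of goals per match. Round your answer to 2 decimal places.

E[X] = (1/4)·0 + (1/12)·3 + (1/3)·4 + (1/12)·5 + (5/24)·6 + (1/24)·7
     = 85/24 ≈ 3.54

3.54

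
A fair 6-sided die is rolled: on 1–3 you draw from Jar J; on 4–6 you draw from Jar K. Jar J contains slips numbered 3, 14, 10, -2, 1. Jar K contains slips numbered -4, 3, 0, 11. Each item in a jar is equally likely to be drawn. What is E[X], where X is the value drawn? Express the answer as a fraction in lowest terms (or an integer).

77/20

E[X | Jar J] = (3 + 14 + 10 − 2 + 1)/5 = 26/5
E[X | Jar K] = (-4 + 3 + 0 + 11)/4 = 5/2
E[X] = (1/2)·26/5 + (1/2)·5/2 = 77/20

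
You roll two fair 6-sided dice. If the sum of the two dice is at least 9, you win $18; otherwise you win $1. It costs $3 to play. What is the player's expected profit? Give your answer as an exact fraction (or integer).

49/18 dollars

E[payout] = (13/18)·1 + (5/18)·18 = 103/18
Expected profit = 103/18 − 3 = 49/18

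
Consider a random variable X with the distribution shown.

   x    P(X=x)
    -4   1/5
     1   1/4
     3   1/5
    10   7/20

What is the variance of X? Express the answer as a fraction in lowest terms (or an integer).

11059/400

E[X] = (1/5)·(-4) + (1/4)·1 + (1/5)·3 + (7/20)·10 = 71/20
E[X²] = (1/5)·16 + (1/4)·1 + (1/5)·9 + (7/20)·100 = 161/4
Var(X) = 161/4 − (71/20)² = 11059/400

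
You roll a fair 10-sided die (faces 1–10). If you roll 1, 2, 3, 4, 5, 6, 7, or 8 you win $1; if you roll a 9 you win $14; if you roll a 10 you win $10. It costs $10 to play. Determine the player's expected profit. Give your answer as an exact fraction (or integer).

E[payout] = (4/5)·1 + (1/10)·10 + (1/10)·14 = 16/5
Expected profit = 16/5 − 10 = -34/5

-34/5 dollars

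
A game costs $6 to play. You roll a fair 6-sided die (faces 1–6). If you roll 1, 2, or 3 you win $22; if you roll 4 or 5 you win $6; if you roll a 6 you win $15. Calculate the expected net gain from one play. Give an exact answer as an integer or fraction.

E[payout] = (1/3)·6 + (1/6)·15 + (1/2)·22 = 31/2
Expected profit = 31/2 − 6 = 19/2

19/2 dollars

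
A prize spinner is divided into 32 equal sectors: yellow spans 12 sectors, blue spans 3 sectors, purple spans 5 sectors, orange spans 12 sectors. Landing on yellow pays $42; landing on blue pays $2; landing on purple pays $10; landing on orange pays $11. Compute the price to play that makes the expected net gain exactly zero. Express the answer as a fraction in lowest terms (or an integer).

E[payout] = (12/32)·42 + (3/32)·2 + (5/32)·10 + (12/32)·11 = 173/8
Fair fee = E[payout] = 173/8

173/8 dollars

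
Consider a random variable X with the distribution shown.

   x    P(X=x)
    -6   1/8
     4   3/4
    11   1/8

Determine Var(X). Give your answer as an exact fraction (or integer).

E[X] = (1/8)·(-6) + (3/4)·4 + (1/8)·11 = 29/8
E[X²] = (1/8)·36 + (3/4)·16 + (1/8)·121 = 253/8
Var(X) = 253/8 − (29/8)² = 1183/64

1183/64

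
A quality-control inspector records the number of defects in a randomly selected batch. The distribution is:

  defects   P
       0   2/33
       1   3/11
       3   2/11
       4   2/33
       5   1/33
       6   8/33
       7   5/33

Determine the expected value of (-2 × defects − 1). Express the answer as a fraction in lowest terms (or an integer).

E[-2x-1] = (2/33)·(-1) + (3/11)·(-3) + (2/11)·(-7) + (2/33)·(-9) + (1/33)·(-11) + (8/33)·(-13) + (5/33)·(-15)
     = -93/11

-93/11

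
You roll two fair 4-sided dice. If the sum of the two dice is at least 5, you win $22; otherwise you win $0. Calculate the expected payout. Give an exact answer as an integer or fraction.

E[payout] = (3/8)·0 + (5/8)·22 = 55/4

55/4 dollars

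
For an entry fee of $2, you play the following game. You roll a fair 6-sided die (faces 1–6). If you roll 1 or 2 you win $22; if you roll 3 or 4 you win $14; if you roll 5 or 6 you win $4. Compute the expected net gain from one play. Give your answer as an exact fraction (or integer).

34/3 dollars

E[payout] = (1/3)·4 + (1/3)·14 + (1/3)·22 = 40/3
Expected profit = 40/3 − 2 = 34/3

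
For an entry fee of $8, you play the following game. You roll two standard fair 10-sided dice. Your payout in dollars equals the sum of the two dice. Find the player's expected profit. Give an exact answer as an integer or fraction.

Distribution of the sum of the two dice: 2 w.p. 1/100, 3 w.p. 1/50, 4 w.p. 3/100, 5 w.p. 1/25, 6 w.p. 1/20, 7 w.p. 3/50, …
E[payout] = (1/100)·2 + (1/50)·3 + (3/100)·4 + (1/25)·5 + (1/20)·6 + (3/50)·7 + (7/100)·8 + (2/25)·9 + (9/100)·10 + (1/10)·11 + (9/100)·12 + (2/25)·13 + (7/100)·14 + (3/50)·15 + (1/20)·16 + (1/25)·17 + (3/100)·18 + (1/50)·19 + (1/100)·20 = 11
Expected profit = 11 − 8 = 3

$3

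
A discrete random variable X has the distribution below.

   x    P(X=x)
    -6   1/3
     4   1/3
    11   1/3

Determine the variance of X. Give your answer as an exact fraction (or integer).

E[X] = (1/3)·(-6) + (1/3)·4 + (1/3)·11 = 3
E[X²] = (1/3)·36 + (1/3)·16 + (1/3)·121 = 173/3
Var(X) = 173/3 − (3)² = 146/3

146/3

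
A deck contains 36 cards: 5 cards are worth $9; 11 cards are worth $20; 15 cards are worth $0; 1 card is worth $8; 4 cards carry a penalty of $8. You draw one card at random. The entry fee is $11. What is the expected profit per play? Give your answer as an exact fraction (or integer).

E[payout] = (5/36)·9 + (11/36)·20 + (15/36)·0 + (1/36)·8 + (4/36)·(-8) = 241/36
Expected profit = 241/36 − 11 = -155/36

-155/36 dollars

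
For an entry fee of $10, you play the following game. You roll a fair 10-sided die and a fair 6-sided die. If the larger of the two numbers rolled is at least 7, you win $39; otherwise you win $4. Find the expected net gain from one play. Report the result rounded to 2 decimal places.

$8.00

E[payout] = (3/5)·4 + (2/5)·39 = 18
Expected profit = 18 − 10 = 8 ≈ $8.00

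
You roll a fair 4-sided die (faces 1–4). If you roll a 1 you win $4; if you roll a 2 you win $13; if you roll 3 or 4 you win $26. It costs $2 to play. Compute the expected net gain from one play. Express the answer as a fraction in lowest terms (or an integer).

61/4 dollars

E[payout] = (1/4)·4 + (1/4)·13 + (1/2)·26 = 69/4
Expected profit = 69/4 − 2 = 61/4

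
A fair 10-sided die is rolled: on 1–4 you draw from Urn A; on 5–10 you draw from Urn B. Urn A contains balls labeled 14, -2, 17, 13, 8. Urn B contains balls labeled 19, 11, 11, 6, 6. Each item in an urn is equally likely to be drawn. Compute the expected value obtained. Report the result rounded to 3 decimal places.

10.360

E[X | Urn A] = (14 − 2 + 17 + 13 + 8)/5 = 10
E[X | Urn B] = (19 + 11 + 11 + 6 + 6)/5 = 53/5
E[X] = (2/5)·10 + (3/5)·53/5 = 259/25 ≈ 10.360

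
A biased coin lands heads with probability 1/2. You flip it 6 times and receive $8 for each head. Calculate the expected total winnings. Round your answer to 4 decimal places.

E[#heads] = 6·1/2 = 3 (linearity over flips).
E[winnings] = 8·3 = 24.
≈ 24.0000

$24.0000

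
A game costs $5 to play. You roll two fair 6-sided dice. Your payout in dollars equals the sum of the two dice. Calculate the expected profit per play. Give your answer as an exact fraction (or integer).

Distribution of the sum of the two dice: 2 w.p. 1/36, 3 w.p. 1/18, 4 w.p. 1/12, 5 w.p. 1/9, 6 w.p. 5/36, 7 w.p. 1/6, …
E[payout] = (1/36)·2 + (1/18)·3 + (1/12)·4 + (1/9)·5 + (5/36)·6 + (1/6)·7 + (5/36)·8 + (1/9)·9 + (1/12)·10 + (1/18)·11 + (1/36)·12 = 7
Expected profit = 7 − 5 = 2

$2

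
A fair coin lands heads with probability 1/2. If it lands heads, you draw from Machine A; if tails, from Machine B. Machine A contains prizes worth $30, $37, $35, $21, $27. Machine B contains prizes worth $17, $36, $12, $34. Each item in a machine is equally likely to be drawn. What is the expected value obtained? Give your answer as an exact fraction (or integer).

219/8 dollars

E[X | Machine A] = (30 + 37 + 35 + 21 + 27)/5 = 30
E[X | Machine B] = (17 + 36 + 12 + 34)/4 = 99/4
E[X] = (1/2)·30 + (1/2)·99/4 = 219/8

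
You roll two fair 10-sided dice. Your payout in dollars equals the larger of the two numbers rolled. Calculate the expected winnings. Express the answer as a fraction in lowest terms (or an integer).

143/20 dollars

Distribution of the larger of the two numbers rolled: 1 w.p. 1/100, 2 w.p. 3/100, 3 w.p. 1/20, 4 w.p. 7/100, 5 w.p. 9/100, 6 w.p. 11/100, …
E[payout] = (1/100)·1 + (3/100)·2 + (1/20)·3 + (7/100)·4 + (9/100)·5 + (11/100)·6 + (13/100)·7 + (3/20)·8 + (17/100)·9 + (19/100)·10 = 143/20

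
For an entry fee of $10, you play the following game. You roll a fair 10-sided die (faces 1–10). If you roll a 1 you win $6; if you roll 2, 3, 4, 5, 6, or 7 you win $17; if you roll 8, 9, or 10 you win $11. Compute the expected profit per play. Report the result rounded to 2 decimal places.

E[payout] = (1/10)·6 + (3/10)·11 + (3/5)·17 = 141/10
Expected profit = 141/10 − 10 = 41/10 ≈ $4.10

$4.10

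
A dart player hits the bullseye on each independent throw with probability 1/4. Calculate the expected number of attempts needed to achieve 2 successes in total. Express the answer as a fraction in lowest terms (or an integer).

8

By linearity (sum of 2 independent geometric waits), E[trials] = 2/p = 2/(1/4) = 8.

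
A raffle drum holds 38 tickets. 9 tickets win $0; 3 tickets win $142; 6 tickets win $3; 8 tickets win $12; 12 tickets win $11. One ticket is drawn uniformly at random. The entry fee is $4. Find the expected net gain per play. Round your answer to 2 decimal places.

E[payout] = (9/38)·0 + (3/38)·142 + (6/38)·3 + (8/38)·12 + (12/38)·11 = 336/19
Expected profit = 336/19 − 4 = 260/19 ≈ $13.68

$13.68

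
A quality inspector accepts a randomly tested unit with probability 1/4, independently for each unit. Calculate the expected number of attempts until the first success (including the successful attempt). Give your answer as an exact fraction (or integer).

For a geometric distribution, E[trials] = 1/p = 1/(1/4) = 4.

4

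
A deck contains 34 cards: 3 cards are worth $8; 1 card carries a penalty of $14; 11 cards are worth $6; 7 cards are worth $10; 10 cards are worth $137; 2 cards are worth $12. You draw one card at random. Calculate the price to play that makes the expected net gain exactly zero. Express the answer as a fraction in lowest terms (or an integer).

E[payout] = (3/34)·8 + (1/34)·(-14) + (11/34)·6 + (7/34)·10 + (10/34)·137 + (2/34)·12 = 770/17
Fair fee = E[payout] = 770/17

770/17 dollars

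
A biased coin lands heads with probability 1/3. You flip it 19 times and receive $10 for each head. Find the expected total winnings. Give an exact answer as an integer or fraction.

190/3 dollars

E[#heads] = 19·1/3 = 19/3 (linearity over flips).
E[winnings] = 10·19/3 = 190/3.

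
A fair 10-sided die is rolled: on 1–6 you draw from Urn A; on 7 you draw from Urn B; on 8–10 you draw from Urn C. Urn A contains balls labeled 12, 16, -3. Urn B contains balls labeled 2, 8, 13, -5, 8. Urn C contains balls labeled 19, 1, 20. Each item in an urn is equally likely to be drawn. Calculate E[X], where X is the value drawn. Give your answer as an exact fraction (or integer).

238/25

E[X | Urn A] = (12 + 16 − 3)/3 = 25/3
E[X | Urn B] = (2 + 8 + 13 − 5 + 8)/5 = 26/5
E[X | Urn C] = (19 + 1 + 20)/3 = 40/3
E[X] = (3/5)·25/3 + (1/10)·26/5 + (3/10)·40/3 = 238/25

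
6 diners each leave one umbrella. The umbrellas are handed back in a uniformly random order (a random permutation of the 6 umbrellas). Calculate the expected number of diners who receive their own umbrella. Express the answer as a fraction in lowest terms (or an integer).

Let Xᵢ = 1 if person i gets their own umbrella. For each i, P(Xᵢ=1) = 1/6.
By linearity of expectation, E[X₁+…+X_6] = 6·(1/6) = 1.

1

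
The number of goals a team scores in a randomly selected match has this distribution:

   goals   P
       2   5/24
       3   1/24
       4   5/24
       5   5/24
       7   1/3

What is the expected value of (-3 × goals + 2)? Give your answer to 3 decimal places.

-12.250

E[-3x+2] = (5/24)·(-4) + (1/24)·(-7) + (5/24)·(-10) + (5/24)·(-13) + (1/3)·(-19)
     = -49/4 ≈ -12.250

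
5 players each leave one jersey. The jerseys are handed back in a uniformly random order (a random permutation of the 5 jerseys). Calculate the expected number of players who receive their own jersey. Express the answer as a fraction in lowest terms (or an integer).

1

Let Xᵢ = 1 if person i gets their own jersey. For each i, P(Xᵢ=1) = 1/5.
By linearity of expectation, E[X₁+…+X_5] = 5·(1/5) = 1.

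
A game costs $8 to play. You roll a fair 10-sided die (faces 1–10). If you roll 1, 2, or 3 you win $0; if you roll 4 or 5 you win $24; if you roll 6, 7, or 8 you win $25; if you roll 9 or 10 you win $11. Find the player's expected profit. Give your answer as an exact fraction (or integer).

E[payout] = (3/10)·0 + (1/5)·11 + (1/5)·24 + (3/10)·25 = 29/2
Expected profit = 29/2 − 8 = 13/2

13/2 dollars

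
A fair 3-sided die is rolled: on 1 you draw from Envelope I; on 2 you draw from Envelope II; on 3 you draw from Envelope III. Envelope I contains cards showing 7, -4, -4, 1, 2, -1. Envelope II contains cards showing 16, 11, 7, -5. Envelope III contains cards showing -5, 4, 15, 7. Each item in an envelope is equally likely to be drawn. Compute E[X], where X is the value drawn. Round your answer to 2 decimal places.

E[X | Envelope I] = (7 − 4 − 4 + 1 + 2 − 1)/6 = 1/6
E[X | Envelope II] = (16 + 11 + 7 − 5)/4 = 29/4
E[X | Envelope III] = (-5 + 4 + 15 + 7)/4 = 21/4
E[X] = (1/3)·1/6 + (1/3)·29/4 + (1/3)·21/4 = 38/9 ≈ 4.22

4.22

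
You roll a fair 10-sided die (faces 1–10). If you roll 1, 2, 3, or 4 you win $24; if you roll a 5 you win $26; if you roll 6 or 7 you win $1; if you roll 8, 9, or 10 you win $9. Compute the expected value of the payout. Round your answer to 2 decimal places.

$15.10

E[payout] = (1/5)·1 + (3/10)·9 + (2/5)·24 + (1/10)·26 = 151/10
≈ $15.10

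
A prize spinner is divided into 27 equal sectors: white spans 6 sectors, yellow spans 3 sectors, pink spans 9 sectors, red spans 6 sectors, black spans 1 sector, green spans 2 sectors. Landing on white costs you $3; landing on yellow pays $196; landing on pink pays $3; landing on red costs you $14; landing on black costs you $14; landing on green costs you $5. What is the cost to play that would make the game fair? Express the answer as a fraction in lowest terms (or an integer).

163/9 dollars

E[payout] = (6/27)·(-3) + (3/27)·196 + (9/27)·3 + (6/27)·(-14) + (1/27)·(-14) + (2/27)·(-5) = 163/9
Fair fee = E[payout] = 163/9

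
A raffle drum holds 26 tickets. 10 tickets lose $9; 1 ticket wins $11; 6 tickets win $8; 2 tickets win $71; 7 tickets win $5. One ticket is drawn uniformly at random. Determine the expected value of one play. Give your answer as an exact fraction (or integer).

E[payout] = (10/26)·(-9) + (1/26)·11 + (6/26)·8 + (2/26)·71 + (7/26)·5 = 73/13

73/13 dollars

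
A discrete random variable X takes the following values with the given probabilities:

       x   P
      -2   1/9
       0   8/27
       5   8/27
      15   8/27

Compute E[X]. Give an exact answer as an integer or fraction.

154/27

E[X] = (1/9)·(-2) + (8/27)·0 + (8/27)·5 + (8/27)·15
     = 154/27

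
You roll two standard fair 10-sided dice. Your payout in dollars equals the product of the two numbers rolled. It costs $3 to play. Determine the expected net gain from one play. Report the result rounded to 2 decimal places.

$27.25

Distribution of the product of the two numbers rolled: 1 w.p. 1/100, 2 w.p. 1/50, 3 w.p. 1/50, 4 w.p. 3/100, 5 w.p. 1/50, 6 w.p. 1/25, …
E[payout] = (1/100)·1 + (1/50)·2 + (1/50)·3 + (3/100)·4 + (1/50)·5 + (1/25)·6 + (1/50)·7 + (1/25)·8 + (3/100)·9 + (1/25)·10 + (1/25)·12 + (1/50)·14 + (1/50)·15 + (3/100)·16 + (1/25)·18 + (1/25)·20 + (1/50)·21 + (1/25)·24 + (1/100)·25 + (1/50)·27 + (1/50)·28 + (1/25)·30 + (1/50)·32 + (1/50)·35 + (3/100)·36 + (1/25)·40 + (1/50)·42 + (1/50)·45 + (1/50)·48 + (1/100)·49 + (1/50)·50 + (1/50)·54 + (1/50)·56 + (1/50)·60 + (1/50)·63 + (1/100)·64 + (1/50)·70 + (1/50)·72 + (1/50)·80 + (1/100)·81 + (1/50)·90 + (1/100)·100 = 121/4
Expected profit = 121/4 − 3 = 109/4 ≈ $27.25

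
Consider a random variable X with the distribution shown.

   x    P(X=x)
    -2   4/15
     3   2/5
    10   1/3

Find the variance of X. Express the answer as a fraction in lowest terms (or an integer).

E[X] = (4/15)·(-2) + (2/5)·3 + (1/3)·10 = 4
E[X²] = (4/15)·4 + (2/5)·9 + (1/3)·100 = 38
Var(X) = 38 − (4)² = 22

22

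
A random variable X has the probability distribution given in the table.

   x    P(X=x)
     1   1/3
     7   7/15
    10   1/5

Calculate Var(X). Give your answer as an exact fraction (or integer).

E[X] = (1/3)·1 + (7/15)·7 + (1/5)·10 = 28/5
E[X²] = (1/3)·1 + (7/15)·49 + (1/5)·100 = 216/5
Var(X) = 216/5 − (28/5)² = 296/25

296/25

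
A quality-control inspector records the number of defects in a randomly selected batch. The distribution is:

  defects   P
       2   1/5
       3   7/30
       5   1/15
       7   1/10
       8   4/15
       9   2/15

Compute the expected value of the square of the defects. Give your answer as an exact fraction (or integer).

112/3

E[X²] = (1/5)·4 + (7/30)·9 + (1/15)·25 + (1/10)·49 + (4/15)·64 + (2/15)·81
     = 112/3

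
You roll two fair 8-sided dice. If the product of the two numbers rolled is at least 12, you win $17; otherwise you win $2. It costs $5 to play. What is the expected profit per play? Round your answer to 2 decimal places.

$6.61

E[payout] = (23/64)·2 + (41/64)·17 = 743/64
Expected profit = 743/64 − 5 = 423/64 ≈ $6.61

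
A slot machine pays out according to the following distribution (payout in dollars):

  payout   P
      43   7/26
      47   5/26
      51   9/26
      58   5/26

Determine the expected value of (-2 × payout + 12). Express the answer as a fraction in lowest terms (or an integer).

-1129/13

E[-2x+12] = (7/26)·(-74) + (5/26)·(-82) + (9/26)·(-90) + (5/26)·(-104)
     = -1129/13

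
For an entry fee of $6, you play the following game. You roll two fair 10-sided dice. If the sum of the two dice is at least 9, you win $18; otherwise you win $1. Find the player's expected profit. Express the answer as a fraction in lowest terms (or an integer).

181/25 dollars

E[payout] = (7/25)·1 + (18/25)·18 = 331/25
Expected profit = 331/25 − 6 = 181/25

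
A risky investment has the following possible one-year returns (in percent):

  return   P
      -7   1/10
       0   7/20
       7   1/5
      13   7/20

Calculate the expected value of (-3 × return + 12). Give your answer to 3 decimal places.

E[-3x+12] = (1/10)·33 + (7/20)·12 + (1/5)·(-9) + (7/20)·(-27)
     = -15/4 ≈ -3.750

-3.750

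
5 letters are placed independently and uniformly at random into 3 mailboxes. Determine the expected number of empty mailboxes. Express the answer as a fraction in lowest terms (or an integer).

Let Xⱼ=1 if mailbox j is empty. P(Xⱼ=1) = ((3-1)/3)^5 = 32/243.
By linearity, E[#empty] = 3·32/243 = 32/81.

32/81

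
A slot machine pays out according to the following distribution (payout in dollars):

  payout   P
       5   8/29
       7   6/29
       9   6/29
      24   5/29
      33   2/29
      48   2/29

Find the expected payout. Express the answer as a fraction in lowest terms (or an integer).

418/29 dollars

E[X] = (8/29)·5 + (6/29)·7 + (6/29)·9 + (5/29)·24 + (2/29)·33 + (2/29)·48
     = 418/29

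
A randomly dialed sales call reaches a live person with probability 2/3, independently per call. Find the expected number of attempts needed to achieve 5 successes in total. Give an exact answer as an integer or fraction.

15/2

By linearity (sum of 5 independent geometric waits), E[trials] = 5/p = 5/(2/3) = 15/2.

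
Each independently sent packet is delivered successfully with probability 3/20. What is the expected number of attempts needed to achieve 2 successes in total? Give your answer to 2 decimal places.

By linearity (sum of 2 independent geometric waits), E[trials] = 2/p = 2/(3/20) = 40/3.
≈ 13.33

13.33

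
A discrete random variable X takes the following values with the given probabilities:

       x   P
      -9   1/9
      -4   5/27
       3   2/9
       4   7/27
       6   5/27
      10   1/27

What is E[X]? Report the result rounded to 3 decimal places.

1.444

E[X] = (1/9)·(-9) + (5/27)·(-4) + (2/9)·3 + (7/27)·4 + (5/27)·6 + (1/27)·10
     = 13/9 ≈ 1.444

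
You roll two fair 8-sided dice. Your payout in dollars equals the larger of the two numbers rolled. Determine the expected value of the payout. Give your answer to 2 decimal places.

$5.81

Distribution of the larger of the two numbers rolled: 1 w.p. 1/64, 2 w.p. 3/64, 3 w.p. 5/64, 4 w.p. 7/64, 5 w.p. 9/64, 6 w.p. 11/64, …
E[payout] = (1/64)·1 + (3/64)·2 + (5/64)·3 + (7/64)·4 + (9/64)·5 + (11/64)·6 + (13/64)·7 + (15/64)·8 = 93/16
≈ $5.81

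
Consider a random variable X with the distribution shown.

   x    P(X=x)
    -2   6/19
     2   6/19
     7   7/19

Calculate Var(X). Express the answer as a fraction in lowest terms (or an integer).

5028/361

E[X] = (6/19)·(-2) + (6/19)·2 + (7/19)·7 = 49/19
E[X²] = (6/19)·4 + (6/19)·4 + (7/19)·49 = 391/19
Var(X) = 391/19 − (49/19)² = 5028/361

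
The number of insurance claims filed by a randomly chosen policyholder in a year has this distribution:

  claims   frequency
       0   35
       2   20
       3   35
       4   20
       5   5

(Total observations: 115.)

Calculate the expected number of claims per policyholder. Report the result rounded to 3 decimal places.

2.174

Total = 115, so P(claims=0) = 35/115, etc.
E[X] = (7/23)·0 + (4/23)·2 + (7/23)·3 + (4/23)·4 + (1/23)·5
     = 50/23 ≈ 2.174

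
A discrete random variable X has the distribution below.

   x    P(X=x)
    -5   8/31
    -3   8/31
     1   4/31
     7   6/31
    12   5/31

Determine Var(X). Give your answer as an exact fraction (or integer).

E[X] = (8/31)·(-5) + (8/31)·(-3) + (4/31)·1 + (6/31)·7 + (5/31)·12 = 42/31
E[X²] = (8/31)·25 + (8/31)·9 + (4/31)·1 + (6/31)·49 + (5/31)·144 = 1290/31
Var(X) = 1290/31 − (42/31)² = 38226/961

38226/961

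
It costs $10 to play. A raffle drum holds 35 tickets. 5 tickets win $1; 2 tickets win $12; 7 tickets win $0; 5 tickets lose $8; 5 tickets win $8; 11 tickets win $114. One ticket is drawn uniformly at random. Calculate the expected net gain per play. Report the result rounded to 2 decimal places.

$26.66

E[payout] = (5/35)·1 + (2/35)·12 + (7/35)·0 + (5/35)·(-8) + (5/35)·8 + (11/35)·114 = 1283/35
Expected profit = 1283/35 − 10 = 933/35 ≈ $26.66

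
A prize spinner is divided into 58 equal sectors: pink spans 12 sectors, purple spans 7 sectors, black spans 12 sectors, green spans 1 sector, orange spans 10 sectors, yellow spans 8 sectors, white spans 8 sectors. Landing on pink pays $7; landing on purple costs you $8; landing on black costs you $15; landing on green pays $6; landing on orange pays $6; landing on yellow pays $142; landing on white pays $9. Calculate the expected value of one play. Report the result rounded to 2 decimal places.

$19.34

E[payout] = (12/58)·7 + (7/58)·(-8) + (12/58)·(-15) + (1/58)·6 + (10/58)·6 + (8/58)·142 + (8/58)·9 = 561/29
≈ $19.34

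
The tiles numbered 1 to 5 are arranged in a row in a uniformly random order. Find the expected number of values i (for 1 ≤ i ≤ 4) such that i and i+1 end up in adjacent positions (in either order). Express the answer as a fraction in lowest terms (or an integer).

8/5

For each i ∈ {1,…,4}, let Xᵢ = 1 if i and i+1 are adjacent. P(Xᵢ=1) = 2·(5−1)!/5! = 2/5.
By linearity, E[ΣXᵢ] = (4)·(2/5) = 8/5.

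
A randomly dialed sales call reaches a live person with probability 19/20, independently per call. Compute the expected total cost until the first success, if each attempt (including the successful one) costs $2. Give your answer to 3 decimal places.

$2.105

E[#attempts] = 1/p = 20/19; E[cost] = 2·20/19 = 40/19.
≈ 2.105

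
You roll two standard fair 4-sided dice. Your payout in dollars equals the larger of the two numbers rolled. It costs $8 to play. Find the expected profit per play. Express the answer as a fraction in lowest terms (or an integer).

Distribution of the larger of the two numbers rolled: 1 w.p. 1/16, 2 w.p. 3/16, 3 w.p. 5/16, 4 w.p. 7/16
E[payout] = (1/16)·1 + (3/16)·2 + (5/16)·3 + (7/16)·4 = 25/8
Expected profit = 25/8 − 8 = -39/8

-39/8 dollars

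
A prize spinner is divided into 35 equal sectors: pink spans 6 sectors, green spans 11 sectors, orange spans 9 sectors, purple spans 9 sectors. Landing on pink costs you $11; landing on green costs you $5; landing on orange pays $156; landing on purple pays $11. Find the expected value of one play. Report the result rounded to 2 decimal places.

$39.49

E[payout] = (6/35)·(-11) + (11/35)·(-5) + (9/35)·156 + (9/35)·11 = 1382/35
≈ $39.49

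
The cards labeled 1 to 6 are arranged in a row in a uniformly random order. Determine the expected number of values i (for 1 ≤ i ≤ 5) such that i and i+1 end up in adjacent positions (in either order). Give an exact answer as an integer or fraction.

5/3

For each i ∈ {1,…,5}, let Xᵢ = 1 if i and i+1 are adjacent. P(Xᵢ=1) = 2·(6−1)!/6! = 2/6.
By linearity, E[ΣXᵢ] = (5)·(2/6) = 5/3.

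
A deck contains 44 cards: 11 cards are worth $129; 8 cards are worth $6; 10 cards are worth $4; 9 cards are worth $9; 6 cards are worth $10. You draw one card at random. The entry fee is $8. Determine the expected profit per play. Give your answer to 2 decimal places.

$29.45

E[payout] = (11/44)·129 + (8/44)·6 + (10/44)·4 + (9/44)·9 + (6/44)·10 = 412/11
Expected profit = 412/11 − 8 = 324/11 ≈ $29.45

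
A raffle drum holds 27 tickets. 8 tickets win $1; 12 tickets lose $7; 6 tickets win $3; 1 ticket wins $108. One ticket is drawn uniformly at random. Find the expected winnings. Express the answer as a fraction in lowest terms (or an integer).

E[payout] = (8/27)·1 + (12/27)·(-7) + (6/27)·3 + (1/27)·108 = 50/27

50/27 dollars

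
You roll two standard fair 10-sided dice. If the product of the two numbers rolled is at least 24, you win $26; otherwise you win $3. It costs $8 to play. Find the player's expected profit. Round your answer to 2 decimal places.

E[payout] = (12/25)·3 + (13/25)·26 = 374/25
Expected profit = 374/25 − 8 = 174/25 ≈ $6.96

$6.96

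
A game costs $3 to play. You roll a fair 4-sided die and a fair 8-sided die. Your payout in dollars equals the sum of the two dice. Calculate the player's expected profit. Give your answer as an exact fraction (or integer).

$4

Distribution of the sum of the two dice: 2 w.p. 1/32, 3 w.p. 1/16, 4 w.p. 3/32, 5 w.p. 1/8, 6 w.p. 1/8, 7 w.p. 1/8, …
E[payout] = (1/32)·2 + (1/16)·3 + (3/32)·4 + (1/8)·5 + (1/8)·6 + (1/8)·7 + (1/8)·8 + (1/8)·9 + (3/32)·10 + (1/16)·11 + (1/32)·12 = 7
Expected profit = 7 − 3 = 4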